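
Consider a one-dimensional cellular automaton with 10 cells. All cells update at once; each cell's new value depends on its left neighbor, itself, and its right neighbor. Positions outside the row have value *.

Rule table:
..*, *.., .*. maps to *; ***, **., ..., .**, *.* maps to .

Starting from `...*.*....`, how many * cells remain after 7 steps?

4

*.**.**..*
.......**.
*.....*...
.*...***.*
.**.*.....
....**...*
*..*..*.*.
count of *: 4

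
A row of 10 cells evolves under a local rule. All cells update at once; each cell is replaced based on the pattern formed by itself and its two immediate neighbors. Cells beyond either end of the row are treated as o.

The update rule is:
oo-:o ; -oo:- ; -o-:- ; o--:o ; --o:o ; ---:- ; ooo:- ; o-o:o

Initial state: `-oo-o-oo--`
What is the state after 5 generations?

oo-oo-oo-o

o-oo-o-ooo
oo-oo-o---
-oo-oo-o-o
o-oo-oo-o-
oo-oo-oo-o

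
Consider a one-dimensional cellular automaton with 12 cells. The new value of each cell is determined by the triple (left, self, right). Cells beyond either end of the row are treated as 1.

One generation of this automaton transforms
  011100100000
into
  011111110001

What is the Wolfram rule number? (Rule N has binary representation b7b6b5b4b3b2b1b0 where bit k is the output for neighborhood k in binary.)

222

position 2: 111 → 1  (bit 7 = 1)
position 3: 110 → 1  (bit 6 = 1)
position 0: 101 → 0  (bit 5 = 0)
position 4: 100 → 1  (bit 4 = 1)
position 1: 011 → 1  (bit 3 = 1)
position 6: 010 → 1  (bit 2 = 1)
position 5: 001 → 1  (bit 1 = 1)
position 8: 000 → 0  (bit 0 = 0)
bits b7..b0 = 11011110 = 222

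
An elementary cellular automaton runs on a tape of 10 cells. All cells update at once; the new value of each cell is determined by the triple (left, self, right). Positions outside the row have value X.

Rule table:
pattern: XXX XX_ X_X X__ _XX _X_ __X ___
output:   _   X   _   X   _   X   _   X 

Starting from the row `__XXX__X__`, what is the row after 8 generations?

generation 1: X___XX_XX_
generation 2: XXX__X__X_
generation 3: __XX_XX_X_
generation 4: X__X__X_X_
generation 5: XX_XX_X_X_
generation 6: _X__X_X_X_
generation 7: _XX_X_X_X_
generation 8: __X_X_X_X_

__X_X_X_X_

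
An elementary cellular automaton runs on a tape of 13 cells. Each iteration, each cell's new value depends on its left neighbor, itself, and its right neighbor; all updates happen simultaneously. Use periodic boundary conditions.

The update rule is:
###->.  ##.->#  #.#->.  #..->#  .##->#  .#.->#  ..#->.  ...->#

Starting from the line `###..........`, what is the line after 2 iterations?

#.#........#.

#.##########.
#.#........#.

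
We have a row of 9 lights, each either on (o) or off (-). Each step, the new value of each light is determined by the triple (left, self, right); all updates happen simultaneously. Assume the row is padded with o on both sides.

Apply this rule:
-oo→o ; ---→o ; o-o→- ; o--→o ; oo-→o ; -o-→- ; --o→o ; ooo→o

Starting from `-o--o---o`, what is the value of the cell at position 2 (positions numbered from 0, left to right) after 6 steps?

o

--oo-oooo
oooo-oooo
oooo-oooo  (fixed point — unchanged through step 6)
position 2 holds o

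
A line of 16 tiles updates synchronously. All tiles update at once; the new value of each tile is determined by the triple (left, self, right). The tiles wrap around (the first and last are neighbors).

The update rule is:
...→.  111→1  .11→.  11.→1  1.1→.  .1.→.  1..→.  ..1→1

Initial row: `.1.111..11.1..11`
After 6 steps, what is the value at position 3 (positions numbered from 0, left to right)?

....11.1.1...1.1
...1.1......1...
..1........1....
.1........1.....
1........1......
........1......1
position 3 holds .

.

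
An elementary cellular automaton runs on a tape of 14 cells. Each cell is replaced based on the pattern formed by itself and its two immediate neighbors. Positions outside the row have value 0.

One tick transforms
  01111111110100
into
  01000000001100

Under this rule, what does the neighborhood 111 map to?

0

At position 2 the neighborhood is 111; the next row has 0 there.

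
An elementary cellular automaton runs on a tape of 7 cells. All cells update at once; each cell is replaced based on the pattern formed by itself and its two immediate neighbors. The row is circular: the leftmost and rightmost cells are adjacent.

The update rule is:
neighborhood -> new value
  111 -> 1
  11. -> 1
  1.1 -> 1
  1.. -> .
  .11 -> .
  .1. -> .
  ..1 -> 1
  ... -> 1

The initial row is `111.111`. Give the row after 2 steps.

1111.11
11111.1

11111.1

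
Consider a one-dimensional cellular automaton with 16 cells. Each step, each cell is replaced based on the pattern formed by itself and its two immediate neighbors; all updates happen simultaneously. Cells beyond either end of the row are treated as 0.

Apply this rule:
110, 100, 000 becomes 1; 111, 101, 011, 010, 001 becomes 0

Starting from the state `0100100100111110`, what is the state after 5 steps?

1001001000110001

0010010010000011
1001001001111001
0100100100001100
0010010011100111
1001001000110001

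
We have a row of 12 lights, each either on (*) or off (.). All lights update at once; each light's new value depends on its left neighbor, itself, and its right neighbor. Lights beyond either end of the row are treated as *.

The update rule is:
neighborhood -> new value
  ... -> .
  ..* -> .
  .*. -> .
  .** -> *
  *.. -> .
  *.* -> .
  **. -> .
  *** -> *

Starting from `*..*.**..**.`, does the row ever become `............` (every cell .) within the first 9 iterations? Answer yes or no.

yes

.....*...*..
............
all cells are . at iteration 2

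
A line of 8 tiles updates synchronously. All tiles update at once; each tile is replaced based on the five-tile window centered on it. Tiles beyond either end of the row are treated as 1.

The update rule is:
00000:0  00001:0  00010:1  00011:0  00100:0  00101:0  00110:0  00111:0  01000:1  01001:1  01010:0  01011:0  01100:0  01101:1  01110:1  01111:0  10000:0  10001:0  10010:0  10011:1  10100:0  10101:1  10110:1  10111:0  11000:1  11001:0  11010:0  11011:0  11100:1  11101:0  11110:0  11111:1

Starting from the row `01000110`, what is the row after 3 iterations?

10100011

00100010
00010100
10100011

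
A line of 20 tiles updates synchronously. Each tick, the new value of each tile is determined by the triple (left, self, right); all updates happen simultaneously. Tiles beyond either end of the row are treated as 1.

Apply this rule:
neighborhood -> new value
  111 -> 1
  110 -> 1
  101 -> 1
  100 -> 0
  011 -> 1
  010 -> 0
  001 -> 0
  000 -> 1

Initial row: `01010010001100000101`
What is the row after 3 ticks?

11001110011111110011

tick 1: 10100000101101110011
tick 2: 11001110011111110011
tick 3: 11001110011111110011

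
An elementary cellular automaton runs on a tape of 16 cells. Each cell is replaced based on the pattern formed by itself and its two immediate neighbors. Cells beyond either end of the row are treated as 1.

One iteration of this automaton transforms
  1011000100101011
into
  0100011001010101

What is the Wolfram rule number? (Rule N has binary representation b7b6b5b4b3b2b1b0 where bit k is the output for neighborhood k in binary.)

163

position 15: 111 → 1  (bit 7 = 1)
position 0: 110 → 0  (bit 6 = 0)
position 1: 101 → 1  (bit 5 = 1)
position 4: 100 → 0  (bit 4 = 0)
position 2: 011 → 0  (bit 3 = 0)
position 7: 010 → 0  (bit 2 = 0)
position 6: 001 → 1  (bit 1 = 1)
position 5: 000 → 1  (bit 0 = 1)
bits b7..b0 = 10100011 = 163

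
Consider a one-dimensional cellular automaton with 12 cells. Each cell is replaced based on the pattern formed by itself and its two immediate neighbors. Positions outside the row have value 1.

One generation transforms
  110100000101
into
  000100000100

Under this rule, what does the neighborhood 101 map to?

0

At position 2 the neighborhood is 101; the next row has 0 there.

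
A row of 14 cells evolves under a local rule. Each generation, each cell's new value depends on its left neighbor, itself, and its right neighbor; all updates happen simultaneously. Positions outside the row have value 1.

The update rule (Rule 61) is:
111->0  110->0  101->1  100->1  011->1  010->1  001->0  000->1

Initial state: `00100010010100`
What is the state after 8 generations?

00111101000110

10111011011110
01100110110001
11010101101101
00111111011011
10100000110110
01111110101101
11000001111011
00111101000110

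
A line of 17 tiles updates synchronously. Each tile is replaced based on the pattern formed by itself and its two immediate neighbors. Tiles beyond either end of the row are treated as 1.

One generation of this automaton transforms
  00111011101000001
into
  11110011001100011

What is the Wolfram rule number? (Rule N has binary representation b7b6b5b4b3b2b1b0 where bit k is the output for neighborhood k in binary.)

position 3: 111 → 1  (bit 7 = 1)
position 4: 110 → 0  (bit 6 = 0)
position 5: 101 → 0  (bit 5 = 0)
position 0: 100 → 1  (bit 4 = 1)
position 2: 011 → 1  (bit 3 = 1)
position 10: 010 → 1  (bit 2 = 1)
position 1: 001 → 1  (bit 1 = 1)
position 12: 000 → 0  (bit 0 = 0)
bits b7..b0 = 10011110 = 158

158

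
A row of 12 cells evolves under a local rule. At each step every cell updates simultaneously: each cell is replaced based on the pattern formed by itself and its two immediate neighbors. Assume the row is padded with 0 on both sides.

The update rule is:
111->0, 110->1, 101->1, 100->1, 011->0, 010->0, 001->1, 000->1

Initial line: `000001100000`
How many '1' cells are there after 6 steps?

111110111111
000011000001
111101111110
000110000011
111011111101
001100000110
count of 1: 4

4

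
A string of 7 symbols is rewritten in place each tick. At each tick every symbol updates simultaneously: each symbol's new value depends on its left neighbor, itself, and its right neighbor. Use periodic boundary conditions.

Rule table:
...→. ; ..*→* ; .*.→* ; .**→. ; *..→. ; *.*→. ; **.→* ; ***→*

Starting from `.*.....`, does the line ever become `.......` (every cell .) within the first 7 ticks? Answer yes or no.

tick 1: **.....
tick 2: .*....*
tick 3: .*...**
tick 4: .*..*.*
tick 5: .*.**.*
tick 6: .*..*.*  (repeats tick 4; period 2)
tick 7: .*.**.*
tick 7 is .*.**.*, still not uniform .

no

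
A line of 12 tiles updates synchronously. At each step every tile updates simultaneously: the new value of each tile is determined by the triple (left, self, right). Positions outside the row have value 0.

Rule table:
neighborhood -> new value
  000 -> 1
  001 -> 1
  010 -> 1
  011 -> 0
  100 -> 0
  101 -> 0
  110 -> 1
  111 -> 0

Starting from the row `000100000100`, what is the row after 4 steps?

000100000101

step 1: 111101111101
step 2: 000100000101
step 3: 111101111101  (repeats step 1; period 2)
step 4: 000100000101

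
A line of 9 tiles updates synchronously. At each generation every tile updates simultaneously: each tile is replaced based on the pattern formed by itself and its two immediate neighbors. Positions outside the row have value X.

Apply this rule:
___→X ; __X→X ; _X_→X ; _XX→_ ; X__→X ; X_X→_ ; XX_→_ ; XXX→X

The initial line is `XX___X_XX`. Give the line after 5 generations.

X___XXXXX

generation 1: X_XXXX__X
generation 2: ___XX_XX_
generation 3: XXX______
generation 4: XX_XXXXXX
generation 5: X___XXXXX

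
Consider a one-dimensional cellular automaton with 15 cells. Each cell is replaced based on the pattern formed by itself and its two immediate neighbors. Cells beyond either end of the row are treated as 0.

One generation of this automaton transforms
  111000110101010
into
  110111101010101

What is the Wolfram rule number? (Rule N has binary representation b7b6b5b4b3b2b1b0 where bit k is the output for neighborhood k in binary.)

position 1: 111 → 1  (bit 7 = 1)
position 2: 110 → 0  (bit 6 = 0)
position 8: 101 → 1  (bit 5 = 1)
position 3: 100 → 1  (bit 4 = 1)
position 0: 011 → 1  (bit 3 = 1)
position 9: 010 → 0  (bit 2 = 0)
position 5: 001 → 1  (bit 1 = 1)
position 4: 000 → 1  (bit 0 = 1)
bits b7..b0 = 10111011 = 187

187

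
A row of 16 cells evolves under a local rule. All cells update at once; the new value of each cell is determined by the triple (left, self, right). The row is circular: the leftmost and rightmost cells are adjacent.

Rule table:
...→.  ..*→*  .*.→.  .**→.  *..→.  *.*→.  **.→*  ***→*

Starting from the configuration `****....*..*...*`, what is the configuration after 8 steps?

****...*..*...*.
.***..*..*...*..
*.**.*..*...*...
...*...*...*...*
..*...*...*...*.
.*...*...*...*..
*...*...*...*...
...*...*...*...*

...*...*...*...*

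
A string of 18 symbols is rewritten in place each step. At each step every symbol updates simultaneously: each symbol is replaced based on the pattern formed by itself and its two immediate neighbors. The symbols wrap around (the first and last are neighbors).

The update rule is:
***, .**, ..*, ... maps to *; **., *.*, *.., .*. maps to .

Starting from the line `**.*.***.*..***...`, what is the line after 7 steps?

*....**....***..**
..****..*****..***
.****..*****..***.
****..*****..***..
***..*****..***..*
**..*****..***..**
*..*****..***..***

*..*****..***..***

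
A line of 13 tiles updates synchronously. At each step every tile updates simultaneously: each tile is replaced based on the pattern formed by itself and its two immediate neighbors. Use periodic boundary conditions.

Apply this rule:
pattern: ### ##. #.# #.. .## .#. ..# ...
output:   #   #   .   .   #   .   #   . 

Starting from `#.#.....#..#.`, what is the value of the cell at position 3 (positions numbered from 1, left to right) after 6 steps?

step 1: .......#..#..
step 2: ......#..#...
step 3: .....#..#....
step 4: ....#..#.....
step 5: ...#..#......
step 6: ..#..#.......
position 3 holds #

#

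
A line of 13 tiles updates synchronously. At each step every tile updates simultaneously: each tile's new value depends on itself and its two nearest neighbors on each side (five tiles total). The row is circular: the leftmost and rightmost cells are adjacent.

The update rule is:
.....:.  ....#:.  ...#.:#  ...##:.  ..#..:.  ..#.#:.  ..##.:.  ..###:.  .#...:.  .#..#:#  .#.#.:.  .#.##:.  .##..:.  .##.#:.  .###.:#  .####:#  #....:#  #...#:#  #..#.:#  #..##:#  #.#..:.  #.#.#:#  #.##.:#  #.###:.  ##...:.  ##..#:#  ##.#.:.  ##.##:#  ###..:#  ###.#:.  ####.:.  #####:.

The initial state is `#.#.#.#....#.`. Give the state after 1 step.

#.#.#...#.#..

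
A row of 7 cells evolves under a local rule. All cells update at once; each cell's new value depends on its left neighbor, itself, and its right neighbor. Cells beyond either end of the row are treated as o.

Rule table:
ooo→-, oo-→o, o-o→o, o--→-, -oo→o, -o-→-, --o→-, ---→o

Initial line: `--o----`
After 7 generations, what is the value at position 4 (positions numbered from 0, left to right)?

o

----oo-
-oo-ooo
ooooo--
----o--
-oo----
ooo-oo-
--ooooo
position 4 holds o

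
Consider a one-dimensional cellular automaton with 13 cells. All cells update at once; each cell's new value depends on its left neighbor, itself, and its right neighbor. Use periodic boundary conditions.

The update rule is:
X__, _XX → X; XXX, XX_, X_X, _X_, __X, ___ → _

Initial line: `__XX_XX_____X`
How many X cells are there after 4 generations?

2

generation 1: X_X__X_X_____
generation 2: ___X____X____
generation 3: ____X____X___
generation 4: _____X____X__
count of X: 2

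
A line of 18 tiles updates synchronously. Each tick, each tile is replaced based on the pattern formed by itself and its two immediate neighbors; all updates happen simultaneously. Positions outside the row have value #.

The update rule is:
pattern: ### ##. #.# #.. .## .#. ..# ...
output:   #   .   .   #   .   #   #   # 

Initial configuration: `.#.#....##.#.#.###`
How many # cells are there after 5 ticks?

.#.#####...#.#..##
.#..###.####.###.#
.###.#...##...#...
..#..####..#######
#####.##.##.######
count of #: 15

15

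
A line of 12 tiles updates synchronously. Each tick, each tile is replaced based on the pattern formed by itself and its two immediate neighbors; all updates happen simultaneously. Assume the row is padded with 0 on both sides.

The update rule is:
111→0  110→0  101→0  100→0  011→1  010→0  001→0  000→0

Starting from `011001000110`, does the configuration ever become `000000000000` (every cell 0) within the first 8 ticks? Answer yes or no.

yes

tick 1: 010000000100
tick 2: 000000000000
all cells are 0 at tick 2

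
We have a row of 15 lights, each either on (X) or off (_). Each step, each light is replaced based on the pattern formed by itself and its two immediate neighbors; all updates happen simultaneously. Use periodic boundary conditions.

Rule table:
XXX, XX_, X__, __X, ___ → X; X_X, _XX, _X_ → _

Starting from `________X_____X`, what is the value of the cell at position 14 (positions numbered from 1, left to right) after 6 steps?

_

XXXXXXXX_XXXXX_
_XXXXXXX__XXXX_
X_XXXXXXXX_XXXX
X__XXXXXXX__XXX
XXX_XXXXXXXX_XX
XXX__XXXXXXX__X
position 14 holds _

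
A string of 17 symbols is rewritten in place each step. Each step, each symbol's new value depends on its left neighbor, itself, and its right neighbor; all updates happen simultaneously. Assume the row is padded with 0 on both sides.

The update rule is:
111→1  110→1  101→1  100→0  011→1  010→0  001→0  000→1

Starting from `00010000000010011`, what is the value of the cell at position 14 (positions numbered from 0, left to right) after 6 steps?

11000111111000011
11010111111011011
11101111111111111
11111111111111111
11111111111111111  (fixed point — unchanged through step 6)
position 14 holds 1

1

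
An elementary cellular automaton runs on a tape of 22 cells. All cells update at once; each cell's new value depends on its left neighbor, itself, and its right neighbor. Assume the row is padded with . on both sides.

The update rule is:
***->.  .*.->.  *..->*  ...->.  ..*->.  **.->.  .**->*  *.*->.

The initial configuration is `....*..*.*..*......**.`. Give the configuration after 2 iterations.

.....*....*..*.....*.*
......*....*..*.......

......*....*..*.......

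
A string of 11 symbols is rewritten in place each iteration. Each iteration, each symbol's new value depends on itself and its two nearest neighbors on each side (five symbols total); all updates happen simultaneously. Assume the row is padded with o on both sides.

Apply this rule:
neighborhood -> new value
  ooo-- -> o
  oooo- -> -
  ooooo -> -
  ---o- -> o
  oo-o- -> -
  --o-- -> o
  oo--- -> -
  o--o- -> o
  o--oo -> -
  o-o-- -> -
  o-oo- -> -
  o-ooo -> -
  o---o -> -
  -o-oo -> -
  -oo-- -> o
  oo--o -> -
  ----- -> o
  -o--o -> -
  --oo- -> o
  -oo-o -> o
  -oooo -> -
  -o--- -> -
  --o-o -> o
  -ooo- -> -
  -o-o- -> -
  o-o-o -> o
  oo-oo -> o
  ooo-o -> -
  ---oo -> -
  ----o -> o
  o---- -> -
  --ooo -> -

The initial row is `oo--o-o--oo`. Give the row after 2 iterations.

-o--o--ooo-

iteration 1: -o-oo------
iteration 2: -o--o--ooo-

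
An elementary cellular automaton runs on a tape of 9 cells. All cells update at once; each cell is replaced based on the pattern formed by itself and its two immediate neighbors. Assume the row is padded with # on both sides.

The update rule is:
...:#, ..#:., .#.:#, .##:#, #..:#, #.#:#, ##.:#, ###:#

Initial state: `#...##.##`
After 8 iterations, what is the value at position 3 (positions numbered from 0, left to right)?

#

iteration 1: ###.#####
iteration 2: #########
iteration 3: #########  (fixed point — unchanged through iteration 8)
position 3 holds #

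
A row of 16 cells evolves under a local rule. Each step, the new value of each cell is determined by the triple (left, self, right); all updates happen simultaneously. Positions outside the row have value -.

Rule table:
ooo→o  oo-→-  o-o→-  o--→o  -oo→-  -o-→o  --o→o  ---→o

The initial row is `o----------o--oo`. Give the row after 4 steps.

o--oooooooo-oooo

oooooooooooooo--
-oooooooooooo-oo
o-oooooooooo----
o--oooooooo-oooo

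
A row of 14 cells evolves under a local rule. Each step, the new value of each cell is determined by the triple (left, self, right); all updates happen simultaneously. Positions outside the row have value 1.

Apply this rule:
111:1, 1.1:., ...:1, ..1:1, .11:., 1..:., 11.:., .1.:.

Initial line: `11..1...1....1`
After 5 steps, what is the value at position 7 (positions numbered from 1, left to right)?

1..1..11..111.
..1..1...1.1..
.1..1..11....1
...1..1...111.
.11..1..11.1..
position 7 holds .

.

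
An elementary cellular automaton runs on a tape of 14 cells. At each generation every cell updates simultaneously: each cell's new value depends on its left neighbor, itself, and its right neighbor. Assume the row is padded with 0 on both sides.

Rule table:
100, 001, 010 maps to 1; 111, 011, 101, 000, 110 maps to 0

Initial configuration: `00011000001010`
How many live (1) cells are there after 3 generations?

3

00100100011011
01111110100000
10000000110000
count of 1: 3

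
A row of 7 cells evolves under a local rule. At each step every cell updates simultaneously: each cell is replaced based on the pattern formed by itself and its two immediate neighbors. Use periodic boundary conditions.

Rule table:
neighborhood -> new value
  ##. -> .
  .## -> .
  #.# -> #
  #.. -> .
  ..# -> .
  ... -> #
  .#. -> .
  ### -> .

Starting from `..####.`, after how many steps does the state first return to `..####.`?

2

#......
..####.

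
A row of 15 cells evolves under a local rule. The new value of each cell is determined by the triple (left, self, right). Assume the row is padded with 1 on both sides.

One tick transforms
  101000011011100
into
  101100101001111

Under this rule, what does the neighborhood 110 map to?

1

At position 0 the neighborhood is 110; the next row has 1 there.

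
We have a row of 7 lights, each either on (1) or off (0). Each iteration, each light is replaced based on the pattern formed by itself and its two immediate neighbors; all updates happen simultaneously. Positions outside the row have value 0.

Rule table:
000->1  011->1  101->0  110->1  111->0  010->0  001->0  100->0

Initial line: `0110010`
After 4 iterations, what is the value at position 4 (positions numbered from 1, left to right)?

iteration 1: 0110000
iteration 2: 0110111
iteration 3: 0110101
iteration 4: 0110000
position 4 holds 0

0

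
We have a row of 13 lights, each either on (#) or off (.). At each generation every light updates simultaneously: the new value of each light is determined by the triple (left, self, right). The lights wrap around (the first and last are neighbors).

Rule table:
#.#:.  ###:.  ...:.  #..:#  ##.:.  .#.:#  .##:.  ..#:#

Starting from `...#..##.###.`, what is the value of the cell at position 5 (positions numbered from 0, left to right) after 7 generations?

.

..####......#
##....#....##
..#..###..#..
.####...####.
#....#.#....#
.#..##.##..#.
####.....####
position 5 holds .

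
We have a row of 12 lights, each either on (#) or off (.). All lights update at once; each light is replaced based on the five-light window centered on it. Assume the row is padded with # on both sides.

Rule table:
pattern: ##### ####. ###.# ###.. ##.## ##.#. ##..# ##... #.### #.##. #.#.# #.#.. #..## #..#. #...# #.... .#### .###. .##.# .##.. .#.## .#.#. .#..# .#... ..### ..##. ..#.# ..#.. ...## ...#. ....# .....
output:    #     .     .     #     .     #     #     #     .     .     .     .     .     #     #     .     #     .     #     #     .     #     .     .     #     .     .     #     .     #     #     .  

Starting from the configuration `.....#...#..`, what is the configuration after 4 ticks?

#..###.###..
##.#.....##.
..#....#..#.
###..###.#..

###..###.#..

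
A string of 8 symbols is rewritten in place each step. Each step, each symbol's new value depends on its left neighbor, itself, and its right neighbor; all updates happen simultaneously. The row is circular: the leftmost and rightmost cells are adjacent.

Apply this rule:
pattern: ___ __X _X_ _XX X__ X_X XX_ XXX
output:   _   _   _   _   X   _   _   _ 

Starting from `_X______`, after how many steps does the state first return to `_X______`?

__X_____
___X____
____X___
_____X__
______X_
_______X
X_______
_X______

8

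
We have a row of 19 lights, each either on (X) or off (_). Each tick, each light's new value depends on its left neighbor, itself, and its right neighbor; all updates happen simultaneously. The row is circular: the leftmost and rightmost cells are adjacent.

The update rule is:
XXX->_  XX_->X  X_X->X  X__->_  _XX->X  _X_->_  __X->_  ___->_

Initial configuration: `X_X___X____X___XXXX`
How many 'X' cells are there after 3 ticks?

2

XX_____________X___
XX_________________
XX_________________
count of X: 2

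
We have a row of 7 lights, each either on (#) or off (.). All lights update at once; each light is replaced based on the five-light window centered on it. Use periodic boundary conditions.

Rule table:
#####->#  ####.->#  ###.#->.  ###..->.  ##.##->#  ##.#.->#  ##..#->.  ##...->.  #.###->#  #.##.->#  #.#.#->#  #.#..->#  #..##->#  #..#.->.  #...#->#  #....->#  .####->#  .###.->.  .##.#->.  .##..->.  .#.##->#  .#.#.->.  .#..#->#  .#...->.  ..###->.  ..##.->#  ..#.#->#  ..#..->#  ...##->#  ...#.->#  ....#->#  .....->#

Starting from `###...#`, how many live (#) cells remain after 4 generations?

##..##.
#..##.#
..##.##
.##.##.
count of #: 4

4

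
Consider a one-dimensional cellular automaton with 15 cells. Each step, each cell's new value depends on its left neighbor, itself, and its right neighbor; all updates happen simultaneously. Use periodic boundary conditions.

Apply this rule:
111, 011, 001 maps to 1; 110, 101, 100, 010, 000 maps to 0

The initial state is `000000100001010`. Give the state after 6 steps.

000001000010000
000010000100000
000100001000000
001000010000000
010000100000000
100001000000000

100001000000000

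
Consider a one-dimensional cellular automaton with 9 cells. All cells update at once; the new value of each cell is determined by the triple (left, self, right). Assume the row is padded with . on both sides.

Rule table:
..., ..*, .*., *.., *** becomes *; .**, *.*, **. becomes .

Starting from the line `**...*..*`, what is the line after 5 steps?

..*******
**.*****.
....***.*
****.*..*
.**..****

.**..****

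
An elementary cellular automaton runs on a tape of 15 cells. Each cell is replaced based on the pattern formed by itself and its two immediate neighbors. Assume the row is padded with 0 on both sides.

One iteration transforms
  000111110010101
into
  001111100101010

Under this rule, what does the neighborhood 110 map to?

0

At position 7 the neighborhood is 110; the next row has 0 there.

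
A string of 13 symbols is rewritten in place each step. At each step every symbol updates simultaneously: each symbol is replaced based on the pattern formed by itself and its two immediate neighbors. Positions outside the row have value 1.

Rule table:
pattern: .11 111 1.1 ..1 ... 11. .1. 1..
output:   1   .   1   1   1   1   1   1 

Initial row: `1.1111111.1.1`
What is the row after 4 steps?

111.....11111
..1111111....
111.....11111  (repeats step 1; period 2)
step 4: ..1111111....

..1111111....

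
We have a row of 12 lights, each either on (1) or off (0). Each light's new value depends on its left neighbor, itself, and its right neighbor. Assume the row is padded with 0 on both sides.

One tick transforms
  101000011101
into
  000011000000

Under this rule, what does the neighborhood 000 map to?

At position 4 the neighborhood is 000; the next row has 1 there.

1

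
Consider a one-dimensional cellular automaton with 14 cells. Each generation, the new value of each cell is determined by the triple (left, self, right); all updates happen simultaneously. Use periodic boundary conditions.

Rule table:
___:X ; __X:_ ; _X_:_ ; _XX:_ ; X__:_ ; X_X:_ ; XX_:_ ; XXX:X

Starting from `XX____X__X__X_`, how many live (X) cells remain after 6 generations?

6

___XX_________
XX____XXXXXXXX
X__XX__XXXXXXX
________XXXXXX
_XXXXXX__XXXX_
__XXXX____XX__
count of X: 6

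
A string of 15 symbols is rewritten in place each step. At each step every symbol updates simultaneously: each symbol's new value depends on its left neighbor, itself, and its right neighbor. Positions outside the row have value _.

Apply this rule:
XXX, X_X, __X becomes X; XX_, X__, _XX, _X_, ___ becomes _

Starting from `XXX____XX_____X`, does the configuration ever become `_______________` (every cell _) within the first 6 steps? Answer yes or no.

no

step 1: _X____X______X_
step 2: X____X______X__
step 3: ____X______X___
step 4: ___X______X____
step 5: __X______X_____
step 6: _X______X______
step 6 is _X______X______, still not uniform _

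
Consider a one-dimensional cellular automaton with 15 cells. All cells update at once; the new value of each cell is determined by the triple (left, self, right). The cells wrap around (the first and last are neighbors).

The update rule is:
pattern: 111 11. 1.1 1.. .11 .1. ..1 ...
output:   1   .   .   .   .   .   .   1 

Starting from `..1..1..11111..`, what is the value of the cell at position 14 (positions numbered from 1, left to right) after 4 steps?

1

1........111..1
..111111..1....
1..1111.....111
....11..111..11
position 14 holds 1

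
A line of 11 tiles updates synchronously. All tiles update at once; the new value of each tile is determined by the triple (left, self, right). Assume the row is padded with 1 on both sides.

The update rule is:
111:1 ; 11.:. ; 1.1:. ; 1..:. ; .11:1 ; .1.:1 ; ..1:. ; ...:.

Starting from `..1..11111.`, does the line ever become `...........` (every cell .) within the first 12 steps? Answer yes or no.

no

..1..1111..
..1..111...
..1..11....
..1..1.....
..1..1.....  (fixed point — unchanged through step 12)
step 12 is ..1..1....., still not uniform .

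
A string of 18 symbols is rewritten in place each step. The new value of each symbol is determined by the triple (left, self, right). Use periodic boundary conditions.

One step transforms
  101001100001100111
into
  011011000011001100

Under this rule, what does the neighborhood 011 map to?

1

At position 5 the neighborhood is 011; the next row has 1 there.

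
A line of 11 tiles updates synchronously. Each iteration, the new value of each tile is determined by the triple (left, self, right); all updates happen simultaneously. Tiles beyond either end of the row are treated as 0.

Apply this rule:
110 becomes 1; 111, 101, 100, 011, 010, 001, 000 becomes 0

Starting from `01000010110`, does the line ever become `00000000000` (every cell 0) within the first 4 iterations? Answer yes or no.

yes

iteration 1: 00000000010
iteration 2: 00000000000
all cells are 0 at iteration 2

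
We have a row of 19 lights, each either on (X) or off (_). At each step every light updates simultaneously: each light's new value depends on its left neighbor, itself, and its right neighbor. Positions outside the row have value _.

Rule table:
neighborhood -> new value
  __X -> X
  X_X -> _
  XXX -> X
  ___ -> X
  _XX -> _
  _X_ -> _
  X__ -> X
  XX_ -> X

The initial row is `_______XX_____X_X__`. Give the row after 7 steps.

XXXXXXX_XXXXXX___XX
_XXXXXX__XXXXXXXX_X
X_XXXXXXX_XXXXXXX__
___XXXXXX__XXXXXXXX
XXX_XXXXXXX_XXXXXXX
_XX__XXXXXX__XXXXXX
X_XXX_XXXXXXX_XXXXX

X_XXX_XXXXXXX_XXXXX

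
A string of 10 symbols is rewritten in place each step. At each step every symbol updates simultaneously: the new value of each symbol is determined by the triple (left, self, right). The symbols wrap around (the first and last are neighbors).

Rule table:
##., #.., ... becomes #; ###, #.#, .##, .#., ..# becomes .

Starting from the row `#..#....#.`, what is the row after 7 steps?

.#..###...
..#...####
#..##....#
##..####..
.##....##.
..####..##
#....##..#

#....##..#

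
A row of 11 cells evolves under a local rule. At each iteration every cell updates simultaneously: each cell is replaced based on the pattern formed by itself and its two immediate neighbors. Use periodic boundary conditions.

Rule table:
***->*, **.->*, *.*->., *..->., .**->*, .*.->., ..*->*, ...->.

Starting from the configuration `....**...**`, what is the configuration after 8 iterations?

.*****.****

...***..***
..****.****
.*****.****
.*****.****  (fixed point — unchanged through iteration 8)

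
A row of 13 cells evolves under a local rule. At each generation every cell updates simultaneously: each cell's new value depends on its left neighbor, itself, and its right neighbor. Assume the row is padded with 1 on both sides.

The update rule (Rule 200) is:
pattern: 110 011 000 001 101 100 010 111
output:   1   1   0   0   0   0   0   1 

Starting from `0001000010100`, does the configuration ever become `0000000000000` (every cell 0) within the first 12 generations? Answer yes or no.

yes

0000000000000
all cells are 0 at generation 1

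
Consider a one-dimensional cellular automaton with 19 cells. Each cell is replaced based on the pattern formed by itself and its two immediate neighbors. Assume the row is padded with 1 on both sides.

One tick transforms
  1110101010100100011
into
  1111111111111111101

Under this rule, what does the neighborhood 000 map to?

1

At position 15 the neighborhood is 000; the next row has 1 there.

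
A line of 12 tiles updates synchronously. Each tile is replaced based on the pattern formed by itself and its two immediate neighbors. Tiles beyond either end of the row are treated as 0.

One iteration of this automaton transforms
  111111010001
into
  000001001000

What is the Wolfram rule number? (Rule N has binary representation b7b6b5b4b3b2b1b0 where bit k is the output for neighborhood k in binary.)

80

position 1: 111 → 0  (bit 7 = 0)
position 5: 110 → 1  (bit 6 = 1)
position 6: 101 → 0  (bit 5 = 0)
position 8: 100 → 1  (bit 4 = 1)
position 0: 011 → 0  (bit 3 = 0)
position 7: 010 → 0  (bit 2 = 0)
position 10: 001 → 0  (bit 1 = 0)
position 9: 000 → 0  (bit 0 = 0)
bits b7..b0 = 01010000 = 80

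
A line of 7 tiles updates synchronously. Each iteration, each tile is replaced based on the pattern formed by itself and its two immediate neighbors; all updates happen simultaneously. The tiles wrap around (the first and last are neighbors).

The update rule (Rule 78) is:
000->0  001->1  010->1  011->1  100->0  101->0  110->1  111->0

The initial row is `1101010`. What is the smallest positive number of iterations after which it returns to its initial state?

1101010

1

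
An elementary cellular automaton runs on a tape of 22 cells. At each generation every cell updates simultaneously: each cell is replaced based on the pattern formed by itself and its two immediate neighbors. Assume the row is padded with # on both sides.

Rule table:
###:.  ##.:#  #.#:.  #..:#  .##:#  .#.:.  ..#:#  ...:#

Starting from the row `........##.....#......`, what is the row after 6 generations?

generation 1: ###############.######
generation 2: ..............#.#.....
generation 3: ##############...#####
generation 4: .............#####....
generation 5: ##############...#####  (repeats generation 3; period 2)
generation 6: .............#####....

.............#####....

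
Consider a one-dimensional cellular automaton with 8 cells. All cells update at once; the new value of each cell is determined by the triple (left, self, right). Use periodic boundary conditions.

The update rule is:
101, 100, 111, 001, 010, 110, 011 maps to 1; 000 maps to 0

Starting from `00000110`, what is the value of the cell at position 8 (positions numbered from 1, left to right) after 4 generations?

1

generation 1: 00001111
generation 2: 10011111
generation 3: 11111111
generation 4: 11111111
position 8 holds 1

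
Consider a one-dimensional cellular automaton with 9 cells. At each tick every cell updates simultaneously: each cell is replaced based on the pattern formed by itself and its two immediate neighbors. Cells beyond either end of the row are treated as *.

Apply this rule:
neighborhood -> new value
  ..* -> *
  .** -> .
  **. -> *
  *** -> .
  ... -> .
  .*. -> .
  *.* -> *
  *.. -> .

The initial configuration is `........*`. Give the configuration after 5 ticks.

...*.*.*.

.......*.
......*.*
.....*.*.
....*.*.*
...*.*.*.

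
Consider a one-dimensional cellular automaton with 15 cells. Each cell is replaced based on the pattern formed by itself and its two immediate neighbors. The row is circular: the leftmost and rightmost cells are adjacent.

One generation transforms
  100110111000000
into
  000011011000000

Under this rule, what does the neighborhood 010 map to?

0

At position 0 the neighborhood is 010; the next row has 0 there.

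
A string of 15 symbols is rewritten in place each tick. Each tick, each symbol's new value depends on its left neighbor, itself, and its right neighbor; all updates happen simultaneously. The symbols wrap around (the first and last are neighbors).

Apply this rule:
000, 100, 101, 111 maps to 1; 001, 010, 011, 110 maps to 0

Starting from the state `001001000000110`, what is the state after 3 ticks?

100100111110001
010010011101100
001001001010011

001001001010011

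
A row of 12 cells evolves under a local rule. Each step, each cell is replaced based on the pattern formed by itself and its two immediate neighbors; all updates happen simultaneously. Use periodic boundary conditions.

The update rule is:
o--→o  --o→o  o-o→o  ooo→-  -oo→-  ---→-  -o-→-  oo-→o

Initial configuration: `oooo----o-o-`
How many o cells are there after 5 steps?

7

step 1: ---oo--o-o-o
step 2: o-o-ooo-o-o-
step 3: -o-o--oo-o-o
step 4: o-o-oo-oo-o-
step 5: -o-o-oo-oo-o
count of o: 7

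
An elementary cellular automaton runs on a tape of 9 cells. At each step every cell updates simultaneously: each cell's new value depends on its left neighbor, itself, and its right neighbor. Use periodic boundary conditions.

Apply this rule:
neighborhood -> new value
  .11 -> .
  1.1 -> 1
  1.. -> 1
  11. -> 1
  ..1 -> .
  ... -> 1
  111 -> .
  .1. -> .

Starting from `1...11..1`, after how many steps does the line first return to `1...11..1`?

18

step 1: 111..11..
step 2: ..11..11.
step 3: 1..11..11
step 4: 11..11...
step 5: .11..111.
step 6: ..11...11
step 7: 1..111..1
step 8: 11...11..
step 9: .111..11.
step 10: ...11..11
step 11: 11..11..1
step 12: .11..11..
step 13: ..11..111
step 14: 1..11...1
step 15: 11..111..
step 16: .11...11.
step 17: ..111..11
step 18: 1...11..1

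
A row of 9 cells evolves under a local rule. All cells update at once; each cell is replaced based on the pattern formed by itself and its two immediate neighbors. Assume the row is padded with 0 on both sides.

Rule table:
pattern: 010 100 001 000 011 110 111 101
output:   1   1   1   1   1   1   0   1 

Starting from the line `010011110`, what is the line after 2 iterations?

iteration 1: 111110011
iteration 2: 100011111

100011111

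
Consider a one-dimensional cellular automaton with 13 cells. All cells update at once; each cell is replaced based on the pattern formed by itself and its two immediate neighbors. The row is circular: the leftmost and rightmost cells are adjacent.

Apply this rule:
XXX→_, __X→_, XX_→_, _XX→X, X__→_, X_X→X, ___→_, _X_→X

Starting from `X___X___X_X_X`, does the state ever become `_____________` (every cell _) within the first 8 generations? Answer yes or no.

no

____X___XXXXX
____X___X____
____X___X____  (fixed point — unchanged through generation 8)
generation 8 is ____X___X____, still not uniform _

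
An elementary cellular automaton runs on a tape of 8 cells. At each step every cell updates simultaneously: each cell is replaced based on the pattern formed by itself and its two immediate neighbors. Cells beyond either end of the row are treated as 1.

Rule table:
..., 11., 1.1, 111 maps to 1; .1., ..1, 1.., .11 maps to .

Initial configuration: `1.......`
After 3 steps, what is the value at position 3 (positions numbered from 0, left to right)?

1.11111.
11.11111
111.1111
position 3 holds .

.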